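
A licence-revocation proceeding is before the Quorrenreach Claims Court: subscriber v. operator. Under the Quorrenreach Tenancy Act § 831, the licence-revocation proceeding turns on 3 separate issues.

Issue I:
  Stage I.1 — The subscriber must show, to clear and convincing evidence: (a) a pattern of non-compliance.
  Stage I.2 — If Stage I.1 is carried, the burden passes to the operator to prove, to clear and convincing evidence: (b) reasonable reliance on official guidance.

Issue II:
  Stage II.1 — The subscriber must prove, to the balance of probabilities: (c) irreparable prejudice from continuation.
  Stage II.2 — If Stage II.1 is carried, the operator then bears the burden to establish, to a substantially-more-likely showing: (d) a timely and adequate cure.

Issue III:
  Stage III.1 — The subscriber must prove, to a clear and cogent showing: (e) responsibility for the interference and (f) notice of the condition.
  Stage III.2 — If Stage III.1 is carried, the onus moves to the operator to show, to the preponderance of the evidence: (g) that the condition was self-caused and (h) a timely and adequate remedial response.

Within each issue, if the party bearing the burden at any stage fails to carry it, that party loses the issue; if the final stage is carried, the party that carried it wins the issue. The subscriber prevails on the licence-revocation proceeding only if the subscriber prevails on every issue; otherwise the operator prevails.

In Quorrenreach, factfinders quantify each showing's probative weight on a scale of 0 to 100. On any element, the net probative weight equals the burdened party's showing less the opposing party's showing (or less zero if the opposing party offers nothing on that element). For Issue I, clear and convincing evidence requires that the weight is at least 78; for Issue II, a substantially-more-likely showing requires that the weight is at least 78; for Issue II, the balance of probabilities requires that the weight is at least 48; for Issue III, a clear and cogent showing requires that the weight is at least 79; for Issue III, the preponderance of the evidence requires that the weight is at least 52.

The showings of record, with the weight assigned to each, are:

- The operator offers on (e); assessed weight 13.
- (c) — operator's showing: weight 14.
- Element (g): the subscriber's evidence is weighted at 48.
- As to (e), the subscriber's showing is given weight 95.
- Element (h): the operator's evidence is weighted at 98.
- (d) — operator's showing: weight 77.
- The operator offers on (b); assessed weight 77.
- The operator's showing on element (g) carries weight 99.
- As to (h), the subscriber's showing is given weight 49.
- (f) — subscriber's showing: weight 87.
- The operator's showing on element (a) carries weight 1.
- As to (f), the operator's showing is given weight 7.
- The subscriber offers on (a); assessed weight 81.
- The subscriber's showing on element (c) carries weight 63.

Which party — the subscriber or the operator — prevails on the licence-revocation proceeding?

subscriber

— Issue I —
Stage I.1 (subscriber, clear and convincing evidence, weight is at least 78): (a) net 81−1=80 ≥ 78 — meets.
  Stage I.1 carried; the burden shifts to the operator.
Stage I.2 (operator, clear and convincing evidence, weight is at least 78): (b) 77 < 78 — fails.
  The operator does not carry Stage I.2.
So the subscriber prevails on this issue.
— Issue II —
At Stage II.1 the subscriber must meet the balance of probabilities (weight is at least 48): on (c) the weight is 63 less the opposing 14 gives net 49, which does reach 48, so (c) meets the standard.
  All elements met. The burden passes to the operator.
At Stage II.2 the operator must meet a substantially-more-likely showing (weight is at least 78): on (d) the weight is 77, < 78, so (d) does not meet the standard.
  Not every element is met, so the operator fails to carry Stage II.2.
So the subscriber prevails on this issue.
— Issue III —
Stage III.1 (subscriber, a clear and cogent showing, weight is at least 79): (e) net 95−13=82 ≥ 79 — meets; (f) net 87−7=80 ≥ 79 — meets.
  Stage III.1 carried; the burden shifts to the operator.
Stage III.2 (operator, the preponderance of the evidence, weight is at least 52): (g) net 99−48=51 < 52 — fails; (h) net 98−49=49 < 52 — fails.
  The operator does not carry Stage III.2.
The analysis ends at Stage III.2; the subscriber prevails on this issue.
Per-issue: Issue I → subscriber; Issue II → subscriber; Issue III → subscriber. The subscriber must prevail on every issue; overall, the subscriber prevails.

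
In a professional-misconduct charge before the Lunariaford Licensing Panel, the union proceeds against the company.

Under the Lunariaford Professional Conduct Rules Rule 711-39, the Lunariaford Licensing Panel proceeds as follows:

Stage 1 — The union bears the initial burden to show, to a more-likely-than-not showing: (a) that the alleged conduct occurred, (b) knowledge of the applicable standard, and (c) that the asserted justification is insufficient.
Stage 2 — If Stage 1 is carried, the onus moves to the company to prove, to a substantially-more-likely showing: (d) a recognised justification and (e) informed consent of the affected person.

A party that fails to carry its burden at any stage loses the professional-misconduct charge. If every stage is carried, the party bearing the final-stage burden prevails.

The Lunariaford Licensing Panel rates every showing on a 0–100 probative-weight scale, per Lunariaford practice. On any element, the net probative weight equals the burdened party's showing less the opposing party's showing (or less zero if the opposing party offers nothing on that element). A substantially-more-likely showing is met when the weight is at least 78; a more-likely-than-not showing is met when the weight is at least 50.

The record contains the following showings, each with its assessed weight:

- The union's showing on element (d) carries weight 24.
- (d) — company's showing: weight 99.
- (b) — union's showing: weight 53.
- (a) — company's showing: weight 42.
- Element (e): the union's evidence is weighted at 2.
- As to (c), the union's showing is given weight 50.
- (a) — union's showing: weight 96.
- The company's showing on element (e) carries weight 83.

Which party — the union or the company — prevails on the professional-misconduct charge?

Stage 1 (union, a more-likely-than-not showing, weight is at least 50): (a) net 96−42=54 ≥ 50 — meets; (b) 53 ≥ 50 — meets; (c) 50 ≥ 50 — meets.
  Stage 1 is satisfied; the onus moves to the company.
Stage 2 (company, a substantially-more-likely showing, weight is at least 78): (d) net 99−24=75 < 78 — fails; (e) net 83−2=81 ≥ 78 — meets.
  Not every element is met, so the company fails to carry Stage 2.
The analysis ends at Stage 2; the union prevails.

union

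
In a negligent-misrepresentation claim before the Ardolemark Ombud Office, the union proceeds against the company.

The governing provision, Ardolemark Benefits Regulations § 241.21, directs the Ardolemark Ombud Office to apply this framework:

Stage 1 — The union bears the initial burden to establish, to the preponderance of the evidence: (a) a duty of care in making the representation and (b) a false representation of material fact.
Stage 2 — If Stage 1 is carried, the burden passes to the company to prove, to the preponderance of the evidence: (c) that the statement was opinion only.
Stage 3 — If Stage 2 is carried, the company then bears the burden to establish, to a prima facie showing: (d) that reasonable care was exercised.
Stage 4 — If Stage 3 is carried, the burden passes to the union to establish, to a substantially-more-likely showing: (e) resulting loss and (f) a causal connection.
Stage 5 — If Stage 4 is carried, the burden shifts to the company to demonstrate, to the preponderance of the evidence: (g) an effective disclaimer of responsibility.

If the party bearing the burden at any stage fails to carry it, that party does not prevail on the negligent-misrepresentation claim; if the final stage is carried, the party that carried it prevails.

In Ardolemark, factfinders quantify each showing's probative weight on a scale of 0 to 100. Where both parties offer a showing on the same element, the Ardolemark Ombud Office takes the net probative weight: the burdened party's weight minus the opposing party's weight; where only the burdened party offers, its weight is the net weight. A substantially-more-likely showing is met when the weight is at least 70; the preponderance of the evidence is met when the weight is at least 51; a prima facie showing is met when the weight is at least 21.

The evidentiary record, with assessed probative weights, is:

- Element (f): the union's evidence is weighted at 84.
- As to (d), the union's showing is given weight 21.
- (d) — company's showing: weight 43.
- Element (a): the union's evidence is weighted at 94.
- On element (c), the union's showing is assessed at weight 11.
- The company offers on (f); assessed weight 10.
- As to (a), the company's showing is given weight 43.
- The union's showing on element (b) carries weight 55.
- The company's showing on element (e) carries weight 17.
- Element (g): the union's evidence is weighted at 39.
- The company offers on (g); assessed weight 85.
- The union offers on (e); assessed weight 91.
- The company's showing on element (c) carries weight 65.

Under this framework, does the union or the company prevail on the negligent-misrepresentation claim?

union

Stage 1 (union, the preponderance of the evidence, weight is at least 51): (a) net 94−43=51 ≥ 51 — meets; (b) 55 ≥ 51 — meets.
  Stage 1 carried; the burden shifts to the company.
Stage 2 (company, the preponderance of the evidence, weight is at least 51): (c) net 65−11=54 ≥ 51 — meets.
  Stage 2 carried; the burden remains with the company.
Stage 3 (company, a prima facie showing, weight is at least 21): (d) net 43−21=22 ≥ 21 — meets.
  The company carries Stage 3; the union now bears the burden.
Stage 4 (union, a substantially-more-likely showing, weight is at least 70): (e) net 91−17=74 ≥ 70 — meets; (f) net 84−10=74 ≥ 70 — meets.
  Stage 4 carried; the burden shifts to the company.
Stage 5 (company, the preponderance of the evidence, weight is at least 51): (g) net 85−39=46 < 51 — fails.
  Not every element is met, so the company fails to carry Stage 5.
The analysis ends at Stage 5; the union prevails.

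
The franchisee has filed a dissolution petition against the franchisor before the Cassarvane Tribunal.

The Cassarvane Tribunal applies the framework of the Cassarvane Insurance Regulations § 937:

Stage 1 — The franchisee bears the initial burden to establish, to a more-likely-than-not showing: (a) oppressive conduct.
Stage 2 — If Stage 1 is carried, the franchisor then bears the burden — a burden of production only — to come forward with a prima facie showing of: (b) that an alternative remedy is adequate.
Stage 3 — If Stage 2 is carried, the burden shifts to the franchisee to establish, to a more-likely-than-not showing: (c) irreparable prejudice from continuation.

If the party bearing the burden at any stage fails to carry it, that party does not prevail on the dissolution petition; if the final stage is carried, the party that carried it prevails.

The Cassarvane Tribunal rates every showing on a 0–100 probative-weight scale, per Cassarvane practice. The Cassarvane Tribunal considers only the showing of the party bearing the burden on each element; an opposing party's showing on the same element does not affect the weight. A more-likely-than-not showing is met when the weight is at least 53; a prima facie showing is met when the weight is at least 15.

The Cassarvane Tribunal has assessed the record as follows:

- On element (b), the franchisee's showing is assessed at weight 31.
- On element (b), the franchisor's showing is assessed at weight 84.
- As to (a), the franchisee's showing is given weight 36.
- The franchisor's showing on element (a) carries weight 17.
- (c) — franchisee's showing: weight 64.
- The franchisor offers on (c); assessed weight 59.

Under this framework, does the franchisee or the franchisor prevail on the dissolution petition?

franchisor

At Stage 1 the franchisee must meet a more-likely-than-not showing (weight is at least 53): on (a) the weight is 36 (the franchisor's 17 is given no effect), < 53, so (a) does not meet the standard.
  The franchisee does not carry Stage 1.
The analysis ends at Stage 1; the franchisor prevails.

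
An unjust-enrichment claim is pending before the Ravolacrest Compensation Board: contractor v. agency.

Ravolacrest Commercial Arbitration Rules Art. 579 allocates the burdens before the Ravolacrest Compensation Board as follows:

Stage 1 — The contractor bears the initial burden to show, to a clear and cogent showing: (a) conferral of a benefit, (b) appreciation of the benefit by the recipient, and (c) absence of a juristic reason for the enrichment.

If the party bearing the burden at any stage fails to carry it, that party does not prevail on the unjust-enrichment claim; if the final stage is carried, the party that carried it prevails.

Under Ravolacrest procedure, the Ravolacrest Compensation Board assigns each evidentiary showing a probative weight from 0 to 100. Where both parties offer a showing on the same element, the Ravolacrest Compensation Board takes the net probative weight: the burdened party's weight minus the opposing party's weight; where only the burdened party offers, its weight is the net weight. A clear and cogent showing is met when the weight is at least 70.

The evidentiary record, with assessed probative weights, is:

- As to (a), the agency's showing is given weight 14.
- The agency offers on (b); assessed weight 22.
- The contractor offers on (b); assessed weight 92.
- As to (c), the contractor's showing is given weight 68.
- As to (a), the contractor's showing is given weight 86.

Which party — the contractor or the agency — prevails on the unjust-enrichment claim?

agency

Stage 1 — burden on contractor; standard: a clear and cogent showing (weight is at least 70).
    (a): 86 − 14 = 72 ≥ 70 [met]
    (b): 92 − 22 = 70 ≥ 70 [met]
    (c): 68 < 70 [not met]
  Stage 1 not carried; the contractor fails its burden.
The agency prevails.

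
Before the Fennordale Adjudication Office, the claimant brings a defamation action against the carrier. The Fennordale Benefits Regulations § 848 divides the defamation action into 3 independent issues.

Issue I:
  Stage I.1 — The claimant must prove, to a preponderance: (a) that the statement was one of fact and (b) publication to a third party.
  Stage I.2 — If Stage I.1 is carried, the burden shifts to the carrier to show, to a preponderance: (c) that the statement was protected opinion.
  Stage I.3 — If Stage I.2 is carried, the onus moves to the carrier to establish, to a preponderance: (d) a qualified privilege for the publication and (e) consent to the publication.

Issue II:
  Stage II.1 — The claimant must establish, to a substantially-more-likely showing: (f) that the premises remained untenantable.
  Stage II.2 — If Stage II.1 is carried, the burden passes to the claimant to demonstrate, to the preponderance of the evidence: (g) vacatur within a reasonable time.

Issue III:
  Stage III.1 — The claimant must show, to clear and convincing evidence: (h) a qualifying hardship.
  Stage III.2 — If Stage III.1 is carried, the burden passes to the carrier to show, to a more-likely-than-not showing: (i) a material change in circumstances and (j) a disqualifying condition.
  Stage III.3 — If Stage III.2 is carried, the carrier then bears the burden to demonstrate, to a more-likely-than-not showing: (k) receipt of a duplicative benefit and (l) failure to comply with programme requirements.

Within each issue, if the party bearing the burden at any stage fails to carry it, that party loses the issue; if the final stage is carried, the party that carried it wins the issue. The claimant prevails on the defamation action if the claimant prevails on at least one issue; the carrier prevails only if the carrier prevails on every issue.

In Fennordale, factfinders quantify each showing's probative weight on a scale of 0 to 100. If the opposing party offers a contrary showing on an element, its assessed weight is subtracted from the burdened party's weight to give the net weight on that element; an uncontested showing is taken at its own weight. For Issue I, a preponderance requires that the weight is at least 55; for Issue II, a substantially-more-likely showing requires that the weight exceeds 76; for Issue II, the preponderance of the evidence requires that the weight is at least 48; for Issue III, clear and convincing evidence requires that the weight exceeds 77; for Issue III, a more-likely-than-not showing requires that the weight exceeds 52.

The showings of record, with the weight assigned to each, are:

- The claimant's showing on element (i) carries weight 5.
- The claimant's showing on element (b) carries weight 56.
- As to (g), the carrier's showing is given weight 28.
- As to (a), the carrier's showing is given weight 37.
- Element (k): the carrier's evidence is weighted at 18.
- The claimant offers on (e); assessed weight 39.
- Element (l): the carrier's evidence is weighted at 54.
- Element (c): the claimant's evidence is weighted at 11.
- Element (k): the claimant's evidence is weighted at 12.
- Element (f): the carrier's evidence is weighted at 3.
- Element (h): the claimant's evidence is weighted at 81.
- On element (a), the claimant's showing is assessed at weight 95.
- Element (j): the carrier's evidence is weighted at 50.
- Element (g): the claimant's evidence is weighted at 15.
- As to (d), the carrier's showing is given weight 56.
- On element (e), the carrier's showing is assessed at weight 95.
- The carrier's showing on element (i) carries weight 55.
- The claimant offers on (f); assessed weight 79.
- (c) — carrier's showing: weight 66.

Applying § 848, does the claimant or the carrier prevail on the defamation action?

— Issue I —
Stage I.1 — burden on claimant; standard: a preponderance (weight is at least 55).
    (a): 95 − 37 = 58 ≥ 55 [met]
    (b): 56 ≥ 55 [met]
  Stage I.1 carried; the burden shifts to the carrier.
Stage I.2 — burden on carrier; standard: a preponderance (weight is at least 55).
    (c): 66 − 11 = 55 ≥ 55 [met]
  All elements met. The carrier retains the burden for Stage I.3.
Stage I.3 — burden on carrier; standard: a preponderance (weight is at least 55).
    (d): 56 ≥ 55 [met]
    (e): 95 − 39 = 56 ≥ 55 [met]
  All elements met at the final stage.
Every stage carried; the carrier prevails on this issue.
— Issue II —
At Stage II.1 the claimant must meet a substantially-more-likely showing (weight exceeds 76): on (f) the weight is 79 less the opposing 3 gives net 76, which does not exceed 76, so (f) does not meet the standard.
  Not every element is met, so the claimant fails to carry Stage II.1.
The analysis ends at Stage II.1; the carrier prevails on this issue.
— Issue III —
Stage III.1 (claimant, clear and convincing evidence, weight exceeds 77): (h) 81 > 77 — meets.
  Stage III.1 carried; the burden shifts to the carrier.
Stage III.2 (carrier, a more-likely-than-not showing, weight exceeds 52): (i) net 55−5=50 ≤ 52 — fails; (j) 50 ≤ 52 — fails.
  Not every element is met, so the carrier fails to carry Stage III.2.
The analysis ends at Stage III.2; the claimant prevails on this issue.
Per-issue: Issue I → carrier; Issue II → carrier; Issue III → claimant. The claimant must prevail on at least one issue; overall, the claimant prevails.

claimant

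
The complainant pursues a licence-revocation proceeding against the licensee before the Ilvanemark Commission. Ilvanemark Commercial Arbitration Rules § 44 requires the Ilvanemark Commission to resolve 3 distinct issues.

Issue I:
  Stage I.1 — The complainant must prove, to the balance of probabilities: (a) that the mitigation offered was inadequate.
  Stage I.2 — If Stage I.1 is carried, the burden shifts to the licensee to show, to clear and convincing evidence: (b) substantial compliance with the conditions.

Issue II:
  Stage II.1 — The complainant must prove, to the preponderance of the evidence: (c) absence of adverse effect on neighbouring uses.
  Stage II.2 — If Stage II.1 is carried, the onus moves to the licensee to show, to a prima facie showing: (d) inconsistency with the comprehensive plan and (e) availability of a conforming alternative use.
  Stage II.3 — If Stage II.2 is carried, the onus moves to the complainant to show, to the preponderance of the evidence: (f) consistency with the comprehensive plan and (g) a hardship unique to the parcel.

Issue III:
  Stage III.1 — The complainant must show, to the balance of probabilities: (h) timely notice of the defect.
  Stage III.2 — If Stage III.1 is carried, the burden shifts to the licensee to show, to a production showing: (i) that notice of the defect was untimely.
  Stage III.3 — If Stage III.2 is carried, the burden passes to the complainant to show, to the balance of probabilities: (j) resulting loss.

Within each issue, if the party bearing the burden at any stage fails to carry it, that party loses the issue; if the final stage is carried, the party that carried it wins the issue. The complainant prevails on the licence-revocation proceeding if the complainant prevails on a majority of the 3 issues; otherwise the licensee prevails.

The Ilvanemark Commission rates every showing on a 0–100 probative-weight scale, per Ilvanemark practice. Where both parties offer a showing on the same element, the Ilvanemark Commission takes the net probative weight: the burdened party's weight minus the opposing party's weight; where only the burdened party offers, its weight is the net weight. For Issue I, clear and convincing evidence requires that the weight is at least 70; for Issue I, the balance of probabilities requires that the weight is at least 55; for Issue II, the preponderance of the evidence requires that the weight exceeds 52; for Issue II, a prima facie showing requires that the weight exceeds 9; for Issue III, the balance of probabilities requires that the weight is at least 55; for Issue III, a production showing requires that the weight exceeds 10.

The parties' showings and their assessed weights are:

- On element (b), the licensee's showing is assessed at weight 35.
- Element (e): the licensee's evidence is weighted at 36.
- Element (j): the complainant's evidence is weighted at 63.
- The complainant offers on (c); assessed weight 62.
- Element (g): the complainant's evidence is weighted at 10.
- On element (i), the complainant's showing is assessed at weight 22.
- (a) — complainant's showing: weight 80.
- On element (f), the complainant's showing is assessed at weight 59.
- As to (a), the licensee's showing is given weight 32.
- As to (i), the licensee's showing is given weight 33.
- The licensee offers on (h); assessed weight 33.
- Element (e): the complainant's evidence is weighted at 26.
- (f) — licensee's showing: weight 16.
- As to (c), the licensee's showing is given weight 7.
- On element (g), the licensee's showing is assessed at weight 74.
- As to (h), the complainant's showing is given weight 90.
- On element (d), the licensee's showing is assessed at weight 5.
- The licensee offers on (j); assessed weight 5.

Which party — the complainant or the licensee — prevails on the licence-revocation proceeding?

— Issue I —
Stage I.1 — burden on complainant; standard: the balance of probabilities (weight is at least 55).
    (a): 80 − 32 = 48 < 55 [not met]
  The complainant does not carry Stage I.1.
The licensee prevails on this issue.
— Issue II —
At Stage II.1 the complainant must meet the preponderance of the evidence (weight exceeds 52): on (c) the weight is 62 less the opposing 7 gives net 55, which does exceed 52, so (c) meets the standard.
  All elements met. The burden passes to the licensee.
At Stage II.2 the licensee must meet a prima facie showing (weight exceeds 9): on (d) the weight is 5, which does not exceed 9, so (d) does not meet the standard; on (e) the weight is 36 less the opposing 26 gives net 10, > 9, so (e) meets the standard.
  Not every element is met, so the licensee fails to carry Stage II.2.
The analysis ends at Stage II.2; the complainant prevails on this issue.
— Issue III —
Stage III.1 (complainant, the balance of probabilities, weight is at least 55): (h) net 90−33=57 ≥ 55 — meets.
  All elements met. The burden passes to the licensee.
Stage III.2 (licensee, a production showing, weight exceeds 10): (i) net 33−22=11 > 10 — meets.
  Stage III.2 is satisfied; the onus moves to the complainant.
Stage III.3 (complainant, the balance of probabilities, weight is at least 55): (j) net 63−5=58 ≥ 55 — meets.
  Stage III.3 carried; the final stage is satisfied.
Every stage carried; the complainant prevails on this issue.
Per-issue: Issue I → licensee; Issue II → complainant; Issue III → complainant. The complainant must prevail on a majority of issues; overall, the complainant prevails.

complainant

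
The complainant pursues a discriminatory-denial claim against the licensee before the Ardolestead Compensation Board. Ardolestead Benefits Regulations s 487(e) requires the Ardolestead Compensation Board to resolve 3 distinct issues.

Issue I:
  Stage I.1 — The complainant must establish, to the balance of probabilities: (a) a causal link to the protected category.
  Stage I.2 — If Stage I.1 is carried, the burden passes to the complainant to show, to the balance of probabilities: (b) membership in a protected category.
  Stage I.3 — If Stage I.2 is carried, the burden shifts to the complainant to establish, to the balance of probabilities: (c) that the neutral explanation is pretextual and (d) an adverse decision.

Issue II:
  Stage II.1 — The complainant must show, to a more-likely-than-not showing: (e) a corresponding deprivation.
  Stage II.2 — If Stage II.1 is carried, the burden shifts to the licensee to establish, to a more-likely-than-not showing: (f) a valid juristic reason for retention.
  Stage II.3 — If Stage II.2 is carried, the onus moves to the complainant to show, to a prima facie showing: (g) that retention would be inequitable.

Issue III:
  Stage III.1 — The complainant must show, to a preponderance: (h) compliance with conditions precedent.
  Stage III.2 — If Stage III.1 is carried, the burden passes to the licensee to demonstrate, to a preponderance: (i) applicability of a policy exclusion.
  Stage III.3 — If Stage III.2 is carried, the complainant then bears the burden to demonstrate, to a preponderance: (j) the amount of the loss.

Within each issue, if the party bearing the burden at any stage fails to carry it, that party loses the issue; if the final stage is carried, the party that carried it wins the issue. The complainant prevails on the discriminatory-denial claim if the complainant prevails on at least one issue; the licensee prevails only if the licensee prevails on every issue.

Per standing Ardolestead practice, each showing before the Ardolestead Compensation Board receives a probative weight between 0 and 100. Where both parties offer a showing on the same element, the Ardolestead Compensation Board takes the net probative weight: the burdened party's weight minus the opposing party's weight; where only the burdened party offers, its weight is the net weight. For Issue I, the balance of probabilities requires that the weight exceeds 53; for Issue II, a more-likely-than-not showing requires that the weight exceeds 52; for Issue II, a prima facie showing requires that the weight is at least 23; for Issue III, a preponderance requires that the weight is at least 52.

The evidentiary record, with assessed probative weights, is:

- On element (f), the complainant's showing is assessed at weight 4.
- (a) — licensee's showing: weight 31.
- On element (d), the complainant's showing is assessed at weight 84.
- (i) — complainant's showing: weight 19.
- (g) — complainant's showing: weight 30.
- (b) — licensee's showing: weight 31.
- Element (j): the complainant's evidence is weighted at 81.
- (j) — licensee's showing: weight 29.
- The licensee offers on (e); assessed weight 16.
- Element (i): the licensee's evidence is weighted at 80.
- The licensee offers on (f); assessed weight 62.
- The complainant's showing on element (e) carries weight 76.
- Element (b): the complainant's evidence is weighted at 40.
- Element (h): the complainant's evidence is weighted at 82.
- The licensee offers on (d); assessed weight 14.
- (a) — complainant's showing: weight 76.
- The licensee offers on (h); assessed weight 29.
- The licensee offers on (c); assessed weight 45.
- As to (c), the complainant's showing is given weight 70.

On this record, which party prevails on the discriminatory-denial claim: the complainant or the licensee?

— Issue I —
At Stage I.1 the complainant must meet the balance of probabilities (weight exceeds 53): on (a) the weight is 76 less the opposing 31 gives net 45, ≤ 53, so (a) does not meet the standard.
  Not every element is met, so the complainant fails to carry Stage I.1.
The licensee prevails on this issue.
— Issue II —
At Stage II.1 the complainant must meet a more-likely-than-not showing (weight exceeds 52): on (e) the weight is 76 less the opposing 16 gives net 60, > 52, so (e) meets the standard.
  All elements met. The burden passes to the licensee.
At Stage II.2 the licensee must meet a more-likely-than-not showing (weight exceeds 52): on (f) the weight is 62 less the opposing 4 gives net 58, > 52, so (f) meets the standard.
  Stage II.2 carried; the burden shifts to the complainant.
At Stage II.3 the complainant must meet a prima facie showing (weight is at least 23): on (g) the weight is 30, which does reach 23, so (g) meets the standard.
  All elements met at the final stage.
With every stage satisfied, the complainant prevails on this issue.
— Issue III —
Stage III.1 — burden on complainant; standard: a preponderance (weight is at least 52).
    (h): 82 − 29 = 53 ≥ 52 [met]
  All elements met. The burden passes to the licensee.
Stage III.2 — burden on licensee; standard: a preponderance (weight is at least 52).
    (i): 80 − 19 = 61 ≥ 52 [met]
  All elements met. The burden passes to the complainant.
Stage III.3 — burden on complainant; standard: a preponderance (weight is at least 52).
    (j): 81 − 29 = 52 ≥ 52 [met]
  The complainant carries the last stage.
With every stage satisfied, the complainant prevails on this issue.
Per-issue: Issue I → licensee; Issue II → complainant; Issue III → complainant. The complainant must prevail on at least one issue; overall, the complainant prevails.

complainant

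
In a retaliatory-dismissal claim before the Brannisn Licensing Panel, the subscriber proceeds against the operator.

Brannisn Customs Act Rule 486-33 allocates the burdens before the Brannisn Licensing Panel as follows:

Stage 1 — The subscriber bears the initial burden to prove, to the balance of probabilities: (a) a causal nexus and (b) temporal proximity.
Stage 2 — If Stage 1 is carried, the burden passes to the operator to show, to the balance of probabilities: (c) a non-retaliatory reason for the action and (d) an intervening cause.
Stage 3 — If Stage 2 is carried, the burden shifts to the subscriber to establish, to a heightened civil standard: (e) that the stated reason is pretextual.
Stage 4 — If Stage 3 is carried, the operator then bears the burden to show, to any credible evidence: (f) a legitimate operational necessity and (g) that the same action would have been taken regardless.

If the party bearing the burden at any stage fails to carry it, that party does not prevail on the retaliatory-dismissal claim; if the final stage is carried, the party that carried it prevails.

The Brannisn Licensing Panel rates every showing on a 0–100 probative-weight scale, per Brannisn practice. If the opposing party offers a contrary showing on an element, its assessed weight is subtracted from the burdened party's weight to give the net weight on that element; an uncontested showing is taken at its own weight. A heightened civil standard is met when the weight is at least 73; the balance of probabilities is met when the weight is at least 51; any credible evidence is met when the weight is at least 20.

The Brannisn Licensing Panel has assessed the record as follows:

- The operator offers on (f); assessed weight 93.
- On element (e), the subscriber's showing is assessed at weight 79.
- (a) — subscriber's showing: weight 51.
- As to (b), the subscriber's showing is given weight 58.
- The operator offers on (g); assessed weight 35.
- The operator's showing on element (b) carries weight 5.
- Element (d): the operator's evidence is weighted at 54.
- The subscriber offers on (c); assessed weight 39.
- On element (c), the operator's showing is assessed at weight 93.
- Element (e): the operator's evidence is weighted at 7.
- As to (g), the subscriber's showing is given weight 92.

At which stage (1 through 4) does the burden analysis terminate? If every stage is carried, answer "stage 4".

Stage 1 — burden on subscriber; standard: the balance of probabilities (weight is at least 51).
    (a): 51 ≥ 51 [met]
    (b): 58 − 5 = 53 ≥ 51 [met]
  Stage 1 carried; the burden shifts to the operator.
Stage 2 — burden on operator; standard: the balance of probabilities (weight is at least 51).
    (c): 93 − 39 = 54 ≥ 51 [met]
    (d): 54 ≥ 51 [met]
  All elements met. The burden passes to the subscriber.
Stage 3 — burden on subscriber; standard: a heightened civil standard (weight is at least 73).
    (e): 79 − 7 = 72 < 73 [not met]
  The subscriber does not carry Stage 3.
The analysis ends at Stage 3; the operator prevails.

stage 3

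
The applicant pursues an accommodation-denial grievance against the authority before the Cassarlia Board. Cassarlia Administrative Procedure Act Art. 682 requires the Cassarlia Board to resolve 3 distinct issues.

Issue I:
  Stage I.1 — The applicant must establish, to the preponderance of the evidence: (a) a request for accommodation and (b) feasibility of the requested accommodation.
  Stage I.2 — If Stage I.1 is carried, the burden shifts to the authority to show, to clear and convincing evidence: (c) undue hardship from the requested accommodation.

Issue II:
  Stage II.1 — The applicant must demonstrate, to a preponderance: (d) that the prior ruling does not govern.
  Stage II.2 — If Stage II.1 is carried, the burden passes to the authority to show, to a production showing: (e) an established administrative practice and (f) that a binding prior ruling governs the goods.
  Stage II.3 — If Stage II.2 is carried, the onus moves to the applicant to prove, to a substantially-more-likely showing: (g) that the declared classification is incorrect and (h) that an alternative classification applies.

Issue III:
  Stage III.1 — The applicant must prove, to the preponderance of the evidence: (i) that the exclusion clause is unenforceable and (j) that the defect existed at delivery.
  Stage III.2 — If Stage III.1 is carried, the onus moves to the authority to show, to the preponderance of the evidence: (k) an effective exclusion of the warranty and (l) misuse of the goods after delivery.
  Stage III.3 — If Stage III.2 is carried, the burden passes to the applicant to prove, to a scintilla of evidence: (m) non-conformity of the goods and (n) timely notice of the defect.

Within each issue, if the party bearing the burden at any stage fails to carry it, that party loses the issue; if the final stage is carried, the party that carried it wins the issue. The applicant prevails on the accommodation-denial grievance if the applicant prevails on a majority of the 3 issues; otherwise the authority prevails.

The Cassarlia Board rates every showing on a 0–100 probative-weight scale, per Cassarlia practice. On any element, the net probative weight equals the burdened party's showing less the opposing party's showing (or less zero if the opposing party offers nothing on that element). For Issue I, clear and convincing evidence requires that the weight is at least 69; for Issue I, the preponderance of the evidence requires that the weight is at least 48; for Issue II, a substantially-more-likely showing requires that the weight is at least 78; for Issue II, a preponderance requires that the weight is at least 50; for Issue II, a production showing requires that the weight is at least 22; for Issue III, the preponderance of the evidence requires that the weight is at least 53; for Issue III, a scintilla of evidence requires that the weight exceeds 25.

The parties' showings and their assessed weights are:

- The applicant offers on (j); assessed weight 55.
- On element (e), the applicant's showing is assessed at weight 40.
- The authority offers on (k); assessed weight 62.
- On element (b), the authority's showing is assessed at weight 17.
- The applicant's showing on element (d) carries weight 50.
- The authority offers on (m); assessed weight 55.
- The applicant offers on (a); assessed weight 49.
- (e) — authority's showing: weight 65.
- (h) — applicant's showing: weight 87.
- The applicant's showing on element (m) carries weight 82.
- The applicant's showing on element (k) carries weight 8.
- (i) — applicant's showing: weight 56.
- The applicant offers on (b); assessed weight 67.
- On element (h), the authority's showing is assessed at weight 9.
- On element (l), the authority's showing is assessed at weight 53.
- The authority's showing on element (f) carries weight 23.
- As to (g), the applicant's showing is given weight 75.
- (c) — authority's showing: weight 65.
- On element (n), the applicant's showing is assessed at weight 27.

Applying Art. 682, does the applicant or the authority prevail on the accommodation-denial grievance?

applicant

— Issue I —
Stage I.1 — burden on applicant; standard: the preponderance of the evidence (weight is at least 48).
    (a): 49 ≥ 48 [met]
    (b): 67 − 17 = 50 ≥ 48 [met]
  All elements met. The burden passes to the authority.
Stage I.2 — burden on authority; standard: clear and convincing evidence (weight is at least 69).
    (c): 65 < 69 [not met]
  Not every element is met, so the authority fails to carry Stage I.2.
So the applicant prevails on this issue.
— Issue II —
Stage II.1 — burden on applicant; standard: a preponderance (weight is at least 50).
    (d): 50 ≥ 50 [met]
  All elements met. The burden passes to the authority.
Stage II.2 — burden on authority; standard: a production showing (weight is at least 22).
    (e): 65 − 40 = 25 ≥ 22 [met]
    (f): 23 ≥ 22 [met]
  Stage II.2 is satisfied; the onus moves to the applicant.
Stage II.3 — burden on applicant; standard: a substantially-more-likely showing (weight is at least 78).
    (g): 75 < 78 [not met]
    (h): 87 − 9 = 78 ≥ 78 [met]
  The applicant does not carry Stage II.3.
So the authority prevails on this issue.
— Issue III —
Stage III.1 (applicant, the preponderance of the evidence, weight is at least 53): (i) 56 ≥ 53 — meets; (j) 55 ≥ 53 — meets.
  The applicant carries Stage III.1; the authority now bears the burden.
Stage III.2 (authority, the preponderance of the evidence, weight is at least 53): (k) net 62−8=54 ≥ 53 — meets; (l) 53 ≥ 53 — meets.
  Stage III.2 carried; the burden shifts to the applicant.
Stage III.3 (applicant, a scintilla of evidence, weight exceeds 25): (m) net 82−55=27 > 25 — meets; (n) 27 > 25 — meets.
  All elements met at the final stage.
Every stage carried; the applicant prevails on this issue.
Per-issue: Issue I → applicant; Issue II → authority; Issue III → applicant. The applicant must prevail on a majority of issues; overall, the applicant prevails.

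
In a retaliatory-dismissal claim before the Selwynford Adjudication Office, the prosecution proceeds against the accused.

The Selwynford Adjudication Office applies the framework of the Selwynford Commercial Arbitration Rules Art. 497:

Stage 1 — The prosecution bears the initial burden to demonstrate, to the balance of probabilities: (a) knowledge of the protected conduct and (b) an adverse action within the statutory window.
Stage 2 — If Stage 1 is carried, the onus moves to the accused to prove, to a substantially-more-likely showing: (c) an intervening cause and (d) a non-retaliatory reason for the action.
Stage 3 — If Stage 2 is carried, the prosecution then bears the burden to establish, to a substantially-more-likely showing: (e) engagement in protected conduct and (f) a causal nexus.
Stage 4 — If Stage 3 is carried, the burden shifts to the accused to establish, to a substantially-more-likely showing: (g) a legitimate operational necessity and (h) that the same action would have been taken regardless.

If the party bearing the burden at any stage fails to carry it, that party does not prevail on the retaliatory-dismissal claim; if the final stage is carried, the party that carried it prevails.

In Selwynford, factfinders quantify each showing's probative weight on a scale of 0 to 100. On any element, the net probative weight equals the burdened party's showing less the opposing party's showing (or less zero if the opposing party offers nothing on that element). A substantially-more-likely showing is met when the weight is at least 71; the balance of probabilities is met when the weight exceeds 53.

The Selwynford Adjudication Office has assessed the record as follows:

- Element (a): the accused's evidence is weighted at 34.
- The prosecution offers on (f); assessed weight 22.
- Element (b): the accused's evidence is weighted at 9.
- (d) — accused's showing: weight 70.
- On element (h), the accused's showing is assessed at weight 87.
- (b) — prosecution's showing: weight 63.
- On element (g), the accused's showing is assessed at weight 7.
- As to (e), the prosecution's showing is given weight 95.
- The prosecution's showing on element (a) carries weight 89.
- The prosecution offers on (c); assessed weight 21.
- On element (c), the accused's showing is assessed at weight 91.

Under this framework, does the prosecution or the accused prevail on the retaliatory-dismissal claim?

prosecution

Stage 1 (prosecution, the balance of probabilities, weight exceeds 53): (a) net 89−34=55 > 53 — meets; (b) net 63−9=54 > 53 — meets.
  Stage 1 is satisfied; the onus moves to the accused.
Stage 2 (accused, a substantially-more-likely showing, weight is at least 71): (c) net 91−21=70 < 71 — fails; (d) 70 < 71 — fails.
  Stage 2 not carried; the accused fails its burden.
The analysis ends at Stage 2; the prosecution prevails.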